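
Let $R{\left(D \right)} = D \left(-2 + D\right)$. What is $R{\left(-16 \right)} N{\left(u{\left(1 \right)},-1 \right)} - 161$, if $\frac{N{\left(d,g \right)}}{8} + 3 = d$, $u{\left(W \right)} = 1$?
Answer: $-4769$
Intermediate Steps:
$N{\left(d,g \right)} = -24 + 8 d$
$R{\left(-16 \right)} N{\left(u{\left(1 \right)},-1 \right)} - 161 = - 16 \left(-2 - 16\right) \left(-24 + 8 \cdot 1\right) - 161 = \left(-16\right) \left(-18\right) \left(-24 + 8\right) - 161 = 288 \left(-16\right) - 161 = -4608 - 161 = -4769$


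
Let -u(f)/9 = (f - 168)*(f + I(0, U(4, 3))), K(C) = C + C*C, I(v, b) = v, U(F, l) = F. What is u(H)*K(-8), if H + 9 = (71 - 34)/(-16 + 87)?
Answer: -3801702240/5041 ≈ -7.5416e+5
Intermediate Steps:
K(C) = C + C**2
H = -602/71 (H = -9 + (71 - 34)/(-16 + 87) = -9 + 37/71 = -602/71 ≈ -8.4789)
u(f) = -9*f*(-168 + f) (u(f) = -9*(f - 168)*(f + 0) = -9*(-168 + f)*f = -9*f*(-168 + f))
u(H)*K(-8) = (9*(-602/71)*(168 - 1*(-602/71)))*(-8*(1 - 8)) = (9*(-602/71)*(168 + 602/71))*(-8*(-7)) = (9*(-602/71)*(12530/71))*56 = -67887540/5041*56 = -3801702240/5041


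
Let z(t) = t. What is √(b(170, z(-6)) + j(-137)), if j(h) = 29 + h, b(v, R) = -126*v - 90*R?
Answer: 6*I*√583 ≈ 144.87*I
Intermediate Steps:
√(b(170, z(-6)) + j(-137)) = √((-126*170 - 90*(-6)) + (29 - 137)) = √((-21420 + 540) - 108) = √(-20880 - 108) = √(-20988) = 6*I*√583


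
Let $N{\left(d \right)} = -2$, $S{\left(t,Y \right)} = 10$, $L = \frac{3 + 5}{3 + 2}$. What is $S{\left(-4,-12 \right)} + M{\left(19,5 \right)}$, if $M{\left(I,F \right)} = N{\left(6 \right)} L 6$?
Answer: $- \frac{46}{5} \approx -9.2$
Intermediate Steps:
$L = \frac{8}{5} \approx 1.6$
$M{\left(I,F \right)} = - \frac{96}{5}$ ($M{\left(I,F \right)} = \left(-2\right) \frac{8}{5} \cdot 6 = \left(- \frac{16}{5}\right) 6 = - \frac{96}{5}$)
$S{\left(-4,-12 \right)} + M{\left(19,5 \right)} = 10 - \frac{96}{5} = - \frac{46}{5}$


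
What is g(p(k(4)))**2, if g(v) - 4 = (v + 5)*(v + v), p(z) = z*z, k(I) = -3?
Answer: 65536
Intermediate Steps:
p(z) = z**2
g(v) = 4 + 2*v*(5 + v) (g(v) = 4 + (v + 5)*(v + v) = 4 + (5 + v)*(2*v) = 4 + 2*v*(5 + v))
g(p(k(4)))**2 = (4 + 2*((-3)**2)**2 + 10*(-3)**2)**2 = (4 + 2*9**2 + 10*9)**2 = (4 + 2*81 + 90)**2 = (4 + 162 + 90)**2 = 256**2 = 65536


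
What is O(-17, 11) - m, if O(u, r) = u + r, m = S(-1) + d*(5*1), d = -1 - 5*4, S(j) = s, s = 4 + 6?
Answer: 89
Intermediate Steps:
s = 10
S(j) = 10
d = -21 (d = -1 - 20 = -21)
m = -95 (m = 10 - 105 = -95)
O(u, r) = r + u
O(-17, 11) - m = (11 - 17) - 1*(-95) = -6 + 95 = 89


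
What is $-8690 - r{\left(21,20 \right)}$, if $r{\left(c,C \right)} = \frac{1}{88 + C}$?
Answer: $- \frac{938521}{108} \approx -8690.0$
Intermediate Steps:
$-8690 - r{\left(21,20 \right)} = -8690 - \frac{1}{88 + 20} = -8690 - \frac{1}{108} = - \frac{938521}{108}$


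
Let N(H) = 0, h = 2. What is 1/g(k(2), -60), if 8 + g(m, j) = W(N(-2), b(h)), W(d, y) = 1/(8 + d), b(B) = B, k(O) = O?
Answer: -8/63 ≈ -0.12698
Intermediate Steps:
g(m, j) = -63/8 (g(m, j) = -8 + 1/(8 + 0) = -8 + 1/8 = -63/8)
1/g(k(2), -60) = 1/(-63/8) = -8/63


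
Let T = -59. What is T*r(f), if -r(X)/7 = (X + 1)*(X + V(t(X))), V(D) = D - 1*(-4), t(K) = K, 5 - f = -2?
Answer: 59472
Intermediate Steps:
f = 7 (f = 5 - 1*(-2) = 5 + 2 = 7)
V(D) = 4 + D (V(D) = D + 4 = 4 + D)
r(X) = -7*(1 + X)*(4 + 2*X) (r(X) = -7*(X + 1)*(X + (4 + X)) = -7*(1 + X)*(4 + 2*X))
T*r(f) = -59*(-28 - 42*7 - 14*7²) = -59*(-28 - 294 - 14*49) = -59*(-28 - 294 - 686) = -59*(-1008) = 59472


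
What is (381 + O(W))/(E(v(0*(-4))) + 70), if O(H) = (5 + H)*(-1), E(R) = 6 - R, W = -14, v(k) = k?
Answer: 195/38 ≈ 5.1316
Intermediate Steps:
O(H) = -5 - H
(381 + O(W))/(E(v(0*(-4))) + 70) = (381 + (-5 - 1*(-14)))/((6 - 0*(-4)) + 70) = (381 + (-5 + 14))/((6 - 1*0) + 70) = (381 + 9)/((6 + 0) + 70) = 390/(6 + 70) = 390/76 = (1/76)*390 = 195/38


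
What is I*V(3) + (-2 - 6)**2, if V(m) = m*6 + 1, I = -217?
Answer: -4059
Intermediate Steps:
V(m) = 1 + 6*m (V(m) = 6*m + 1 = 1 + 6*m)
I*V(3) + (-2 - 6)**2 = -217*(1 + 6*3) + (-2 - 6)**2 = -217*(1 + 18) + (-8)**2 = -217*19 + 64 = -4123 + 64 = -4059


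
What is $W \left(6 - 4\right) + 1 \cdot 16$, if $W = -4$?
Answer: $8$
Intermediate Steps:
$W \left(6 - 4\right) + 1 \cdot 16 = - 4 \left(6 - 4\right) + 1 \cdot 16 = \left(-4\right) 2 + 16 = -8 + 16 = 8$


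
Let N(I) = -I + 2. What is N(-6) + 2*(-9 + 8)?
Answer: 6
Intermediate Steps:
N(I) = 2 - I
N(-6) + 2*(-9 + 8) = (2 - 1*(-6)) + 2*(-9 + 8) = (2 + 6) + 2*(-1) = 8 - 2 = 6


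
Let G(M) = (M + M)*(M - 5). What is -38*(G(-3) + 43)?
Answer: -3458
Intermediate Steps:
G(M) = 2*M*(-5 + M) (G(M) = (2*M)*(-5 + M) = 2*M*(-5 + M))
-38*(G(-3) + 43) = -38*(2*(-3)*(-5 - 3) + 43) = -38*(2*(-3)*(-8) + 43) = -38*(48 + 43) = -38*91 = -3458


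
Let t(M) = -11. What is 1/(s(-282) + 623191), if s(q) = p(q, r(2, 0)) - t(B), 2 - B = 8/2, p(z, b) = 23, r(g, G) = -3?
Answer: 1/623225 ≈ 1.6046e-6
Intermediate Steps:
B = -2 (B = 2 - 8/2 = 2 - 1*4 = 2 - 4 = -2)
s(q) = 34 (s(q) = 23 - 1*(-11) = 23 + 11 = 34)
1/(s(-282) + 623191) = 1/(34 + 623191) = 1/623225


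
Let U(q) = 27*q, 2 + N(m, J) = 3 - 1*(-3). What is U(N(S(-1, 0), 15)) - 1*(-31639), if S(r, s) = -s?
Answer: 31747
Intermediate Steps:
N(m, J) = 4 (N(m, J) = -2 + (3 - 1*(-3)) = -2 + (3 + 3) = -2 + 6 = 4)
U(N(S(-1, 0), 15)) - 1*(-31639) = 27*4 - 1*(-31639) = 108 + 31639 = 31747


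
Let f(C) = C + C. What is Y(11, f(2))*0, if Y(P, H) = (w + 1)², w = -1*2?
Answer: 0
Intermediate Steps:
w = -2
f(C) = 2*C
Y(P, H) = 1 (Y(P, H) = (-2 + 1)² = (-1)² = 1)
Y(11, f(2))*0 = 1*0 = 0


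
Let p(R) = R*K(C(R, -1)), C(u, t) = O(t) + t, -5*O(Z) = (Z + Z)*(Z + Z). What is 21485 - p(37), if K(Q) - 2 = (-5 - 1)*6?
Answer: 22743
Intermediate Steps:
O(Z) = -4*Z²/5 (O(Z) = -(Z + Z)*(Z + Z)/5 = -2*Z*2*Z/5 = -4*Z²/5)
C(u, t) = t - 4*t²/5 (C(u, t) = -4*t²/5 + t = t - 4*t²/5)
K(Q) = -34 (K(Q) = 2 + (-5 - 1)*6 = 2 - 6*6 = 2 - 36 = -34)
p(R) = -34*R (p(R) = R*(-34) = -34*R)
21485 - p(37) = 21485 - (-34)*37 = 21485 - 1*(-1258) = 21485 + 1258 = 22743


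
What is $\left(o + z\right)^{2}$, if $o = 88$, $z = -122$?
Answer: $1156$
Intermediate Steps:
$\left(o + z\right)^{2} = \left(88 - 122\right)^{2} = \left(-34\right)^{2} = 1156$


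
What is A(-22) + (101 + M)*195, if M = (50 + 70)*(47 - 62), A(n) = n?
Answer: -331327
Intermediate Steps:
M = -1800 (M = 120*(-15) = -1800)
A(-22) + (101 + M)*195 = -22 + (101 - 1800)*195 = -22 - 1699*195 = -22 - 331305 = -331327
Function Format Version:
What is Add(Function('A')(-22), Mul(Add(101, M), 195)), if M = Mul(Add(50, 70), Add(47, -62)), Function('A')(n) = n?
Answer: -331327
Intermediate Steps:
M = -1800 (M = Mul(120, -15) = -1800)
Add(Function('A')(-22), Mul(Add(101, M), 195)) = Add(-22, Mul(Add(101, -1800), 195)) = Add(-22, Mul(-1699, 195)) = Add(-22, -331305) = -331327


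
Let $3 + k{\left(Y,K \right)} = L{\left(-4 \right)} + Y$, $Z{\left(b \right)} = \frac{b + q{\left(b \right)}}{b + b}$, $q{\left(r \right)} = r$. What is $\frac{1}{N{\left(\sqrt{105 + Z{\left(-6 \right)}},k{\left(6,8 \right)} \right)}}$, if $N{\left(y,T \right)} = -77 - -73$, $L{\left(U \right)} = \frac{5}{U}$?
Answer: $- \frac{1}{4} \approx -0.25$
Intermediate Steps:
$Z{\left(b \right)} = 1$ ($Z{\left(b \right)} = \frac{b + b}{b + b} = \frac{2 b}{2 b} = 2 b \frac{1}{2 b} = 1$)
$k{\left(Y,K \right)} = - \frac{17}{4} + Y$ ($k{\left(Y,K \right)} = -3 + \left(\frac{5}{-4} + Y\right) = -3 + \left(5 \left(- \frac{1}{4}\right) + Y\right) = -3 + \left(- \frac{5}{4} + Y\right) = - \frac{17}{4} + Y$)
$N{\left(y,T \right)} = -4$ ($N{\left(y,T \right)} = -77 + 73 = -4$)
$\frac{1}{N{\left(\sqrt{105 + Z{\left(-6 \right)}},k{\left(6,8 \right)} \right)}} = \frac{1}{-4} = - \frac{1}{4}$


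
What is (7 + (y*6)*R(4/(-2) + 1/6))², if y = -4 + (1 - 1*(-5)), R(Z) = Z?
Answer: 225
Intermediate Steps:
y = 2 (y = -4 + (1 + 5) = -4 + 6 = 2)
(7 + (y*6)*R(4/(-2) + 1/6))² = (7 + (2*6)*(4/(-2) + 1/6))² = (7 + 12*(4*(-½) + 1*(⅙)))² = (7 + 12*(-2 + ⅙))² = (7 + 12*(-11/6))² = (7 - 22)² = (-15)² = 225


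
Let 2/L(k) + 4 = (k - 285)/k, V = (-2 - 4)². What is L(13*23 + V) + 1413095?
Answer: 182289188/129 ≈ 1.4131e+6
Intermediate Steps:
V = 36 (V = (-6)² = 36)
L(k) = 2/(-4 + (-285 + k)/k) (L(k) = 2/(-4 + (k - 285)/k) = 2/(-4 + (-285 + k)/k))
L(13*23 + V) + 1413095 = -2*(13*23 + 36)/(285 + 3*(13*23 + 36)) + 1413095 = -2*(299 + 36)/(285 + 3*(299 + 36)) + 1413095 = -2*335/(285 + 3*335) + 1413095 = -2*335/(285 + 1005) + 1413095 = -2*335/1290 + 1413095 = -2*335*1/1290 + 1413095 = -67/129 + 1413095 = 182289188/129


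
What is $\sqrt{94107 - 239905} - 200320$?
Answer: $-200320 + i \sqrt{145798} \approx -2.0032 \cdot 10^{5} + 381.83 i$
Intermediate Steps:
$\sqrt{94107 - 239905} - 200320 = \sqrt{-145798} - 200320 = i \sqrt{145798} - 200320 = -200320 + i \sqrt{145798}$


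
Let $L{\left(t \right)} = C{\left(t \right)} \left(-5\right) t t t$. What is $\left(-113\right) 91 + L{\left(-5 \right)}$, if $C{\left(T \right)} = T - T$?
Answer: $-10283$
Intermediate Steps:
$C{\left(T \right)} = 0$
$L{\left(t \right)} = 0$ ($L{\left(t \right)} = 0 \left(-5\right) t t t = 0 t^{2} t = 0 t^{3} = 0$)
$\left(-113\right) 91 + L{\left(-5 \right)} = \left(-113\right) 91 + 0 = -10283 + 0 = -10283$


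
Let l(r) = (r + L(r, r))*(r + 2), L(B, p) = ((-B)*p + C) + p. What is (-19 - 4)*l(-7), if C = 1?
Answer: -7130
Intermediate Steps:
L(B, p) = 1 + p - B*p (L(B, p) = ((-B)*p + 1) + p = (-B*p + 1) + p = (1 - B*p) + p = 1 + p - B*p)
l(r) = (2 + r)*(1 - r² + 2*r) (l(r) = (r + (1 + r - r*r))*(r + 2) = (r + (1 + r - r²))*(2 + r) = (1 - r² + 2*r)*(2 + r) = (2 + r)*(1 - r² + 2*r))
(-19 - 4)*l(-7) = (-19 - 4)*(2 - 1*(-7)³ + 5*(-7)) = -23*(2 - 1*(-343) - 35) = -23*(2 + 343 - 35) = -23*310 = -7130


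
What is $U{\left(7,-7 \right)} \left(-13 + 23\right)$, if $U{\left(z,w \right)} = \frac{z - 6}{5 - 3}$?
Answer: $5$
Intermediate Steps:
$U{\left(z,w \right)} = -3 + \frac{z}{2}$ ($U{\left(z,w \right)} = \frac{-6 + z}{2} = \left(-6 + z\right) \frac{1}{2} = -3 + \frac{z}{2}$)
$U{\left(7,-7 \right)} \left(-13 + 23\right) = \left(-3 + \frac{1}{2} \cdot 7\right) \left(-13 + 23\right) = \left(-3 + \frac{7}{2}\right) 10 = \frac{1}{2} \cdot 10 = 5$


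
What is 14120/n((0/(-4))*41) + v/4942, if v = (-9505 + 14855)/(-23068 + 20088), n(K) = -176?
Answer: -1299677755/16199876 ≈ -80.228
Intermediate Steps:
v = -535/298 (v = 5350/(-2980) = 5350*(-1/2980) = -535/298 ≈ -1.7953)
14120/n((0/(-4))*41) + v/4942 = 14120/(-176) - 535/298/4942 = 14120*(-1/176) - 535/298*1/4942 = -1765/22 - 535/1472716 = -1299677755/16199876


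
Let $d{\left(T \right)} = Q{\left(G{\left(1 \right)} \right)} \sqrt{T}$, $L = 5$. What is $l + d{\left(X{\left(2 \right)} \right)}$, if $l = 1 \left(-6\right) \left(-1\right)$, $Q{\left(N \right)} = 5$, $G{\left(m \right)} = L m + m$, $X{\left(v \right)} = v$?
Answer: $6 + 5 \sqrt{2} \approx 13.071$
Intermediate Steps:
$G{\left(m \right)} = 6 m$ ($G{\left(m \right)} = 5 m + m = 6 m$)
$l = 6$ ($l = \left(-6\right) \left(-1\right) = 6$)
$d{\left(T \right)} = 5 \sqrt{T}$
$l + d{\left(X{\left(2 \right)} \right)} = 6 + 5 \sqrt{2}$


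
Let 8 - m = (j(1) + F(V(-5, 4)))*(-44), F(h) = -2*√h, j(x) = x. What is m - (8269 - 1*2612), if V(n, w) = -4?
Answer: -5605 - 176*I ≈ -5605.0 - 176.0*I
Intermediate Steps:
m = 52 - 176*I (m = 8 - (1 - 4*I)*(-44) = 8 - (-44 + 176*I) = 8 + (44 - 176*I) = 52 - 176*I ≈ 52.0 - 176.0*I)
m - (8269 - 1*2612) = (52 - 176*I) - (8269 - 1*2612) = (52 - 176*I) - (8269 - 2612) = (52 - 176*I) - 1*5657 = (52 - 176*I) - 5657 = -5605 - 176*I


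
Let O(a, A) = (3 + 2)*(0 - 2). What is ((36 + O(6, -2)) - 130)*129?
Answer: -13416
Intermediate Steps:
O(a, A) = -10 (O(a, A) = 5*(-2) = -10)
((36 + O(6, -2)) - 130)*129 = ((36 - 10) - 130)*129 = (26 - 130)*129 = -104*129 = -13416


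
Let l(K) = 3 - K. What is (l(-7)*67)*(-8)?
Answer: -5360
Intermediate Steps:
(l(-7)*67)*(-8) = ((3 - 1*(-7))*67)*(-8) = ((3 + 7)*67)*(-8) = (10*67)*(-8) = 670*(-8) = -5360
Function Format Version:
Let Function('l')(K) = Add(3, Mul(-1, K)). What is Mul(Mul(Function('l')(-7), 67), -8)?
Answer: -5360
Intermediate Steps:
Mul(Mul(Function('l')(-7), 67), -8) = Mul(Mul(Add(3, Mul(-1, -7)), 67), -8) = Mul(Mul(Add(3, 7), 67), -8) = Mul(Mul(10, 67), -8) = Mul(670, -8) = -5360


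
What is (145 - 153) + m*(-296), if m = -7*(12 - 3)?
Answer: 18640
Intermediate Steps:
m = -63 (m = -7*9 = -63)
(145 - 153) + m*(-296) = (145 - 153) - 63*(-296) = -8 + 18648 = 18640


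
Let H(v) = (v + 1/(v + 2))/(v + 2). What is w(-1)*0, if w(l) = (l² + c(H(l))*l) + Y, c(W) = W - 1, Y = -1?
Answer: 0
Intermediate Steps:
H(v) = (v + 1/(2 + v))/(2 + v)
c(W) = -1 + W
w(l) = -1 + l² + l*(-1 + (1 + l² + 2*l)/(2 + l)²) (w(l) = (l² + (-1 + (1 + l² + 2*l)/(2 + l)²)*l) - 1 = (l² + l*(-1 + (1 + l² + 2*l)/(2 + l)²)) - 1 = -1 + l² + l*(-1 + (1 + l² + 2*l)/(2 + l)²))
w(-1)*0 = ((-4 + (-1)² + (-1)⁴ - 7*(-1) + 4*(-1)³)/(4 + (-1)² + 4*(-1)))*0 = ((-4 + 1 + 1 + 7 + 4*(-1))/(4 + 1 - 4))*0 = ((-4 + 1 + 1 + 7 - 4)/1)*0 = (1*1)*0 = 1*0 = 0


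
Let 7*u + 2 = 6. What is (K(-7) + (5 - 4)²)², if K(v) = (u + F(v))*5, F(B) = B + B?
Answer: 214369/49 ≈ 4374.9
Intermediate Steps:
u = 4/7 (u = -2/7 + (⅐)*6 = -2/7 + 6/7 = 4/7 ≈ 0.57143)
F(B) = 2*B
K(v) = 20/7 + 10*v (K(v) = (4/7 + 2*v)*5 = 20/7 + 10*v)
(K(-7) + (5 - 4)²)² = ((20/7 + 10*(-7)) + (5 - 4)²)² = ((20/7 - 70) + 1²)² = (-470/7 + 1)² = (-463/7)² = 214369/49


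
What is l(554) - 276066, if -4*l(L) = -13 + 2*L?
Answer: -1105359/4 ≈ -2.7634e+5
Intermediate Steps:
l(L) = 13/4 - L/2 (l(L) = -(-13 + 2*L)/4 = 13/4 - L/2)
l(554) - 276066 = (13/4 - ½*554) - 276066 = (13/4 - 277) - 276066 = -1095/4 - 276066 = -1105359/4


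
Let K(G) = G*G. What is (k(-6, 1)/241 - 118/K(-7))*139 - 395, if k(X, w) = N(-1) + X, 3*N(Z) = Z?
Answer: -25981720/35427 ≈ -733.39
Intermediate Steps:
N(Z) = Z/3
k(X, w) = -⅓ + X (k(X, w) = (⅓)*(-1) + X = -⅓ + X)
K(G) = G²
(k(-6, 1)/241 - 118/K(-7))*139 - 395 = ((-⅓ - 6)/241 - 118/((-7)²))*139 - 395 = (-19/3*1/241 - 118/49)*139 - 395 = (-19/723 - 118*1/49)*139 - 395 = (-19/723 - 118/49)*139 - 395 = -86245/35427*139 - 395 = -11988055/35427 - 395 = -25981720/35427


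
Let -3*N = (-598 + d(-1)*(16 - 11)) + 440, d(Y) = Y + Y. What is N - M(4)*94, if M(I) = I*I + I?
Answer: -1824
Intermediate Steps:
d(Y) = 2*Y
M(I) = I + I² (M(I) = I² + I = I + I²)
N = 56 (N = -((-598 + (2*(-1))*(16 - 11)) + 440)/3 = -((-598 - 2*5) + 440)/3 = -((-598 - 10) + 440)/3 = -(-608 + 440)/3 = -⅓*(-168) = 56)
N - M(4)*94 = 56 - 4*(1 + 4)*94 = 56 - 4*5*94 = 56 - 20*94 = 56 - 1*1880 = 56 - 1880 = -1824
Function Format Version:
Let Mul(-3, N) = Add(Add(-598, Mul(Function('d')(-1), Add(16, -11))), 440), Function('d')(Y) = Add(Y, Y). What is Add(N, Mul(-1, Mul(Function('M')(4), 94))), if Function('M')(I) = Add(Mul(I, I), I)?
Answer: -1824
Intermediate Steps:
Function('d')(Y) = Mul(2, Y)
Function('M')(I) = Add(I, Pow(I, 2)) (Function('M')(I) = Add(Pow(I, 2), I) = Add(I, Pow(I, 2)))
N = 56 (N = Mul(Rational(-1, 3), Add(Add(-598, Mul(Mul(2, -1), Add(16, -11))), 440)) = Mul(Rational(-1, 3), Add(Add(-598, Mul(-2, 5)), 440)) = Mul(Rational(-1, 3), Add(Add(-598, -10), 440)) = Mul(Rational(-1, 3), Add(-608, 440)) = Mul(Rational(-1, 3), -168) = 56)
Add(N, Mul(-1, Mul(Function('M')(4), 94))) = Add(56, Mul(-1, Mul(Mul(4, Add(1, 4)), 94))) = Add(56, Mul(-1, Mul(Mul(4, 5), 94))) = Add(56, Mul(-1, Mul(20, 94))) = Add(56, Mul(-1, 1880)) = Add(56, -1880) = -1824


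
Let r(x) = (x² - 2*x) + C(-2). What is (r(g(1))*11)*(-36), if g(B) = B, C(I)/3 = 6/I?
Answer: 3960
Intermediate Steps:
C(I) = 18/I (C(I) = 3*(6/I) = 18/I)
r(x) = -9 + x² - 2*x (r(x) = (x² - 2*x) + 18/(-2) = (x² - 2*x) + 18*(-½) = (x² - 2*x) - 9 = -9 + x² - 2*x)
(r(g(1))*11)*(-36) = ((-9 + 1² - 2*1)*11)*(-36) = ((-9 + 1 - 2)*11)*(-36) = -10*11*(-36) = -110*(-36) = 3960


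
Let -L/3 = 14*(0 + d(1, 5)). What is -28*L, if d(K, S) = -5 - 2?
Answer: -8232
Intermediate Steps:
d(K, S) = -7
L = 294 (L = -42*(0 - 7) = -42*(-7) = -3*(-98) = 294)
-28*L = -28*294 = -8232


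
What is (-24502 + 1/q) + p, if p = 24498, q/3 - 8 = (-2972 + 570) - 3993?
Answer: -76645/19161 ≈ -4.0001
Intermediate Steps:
q = -19161 (q = 24 + 3*((-2972 + 570) - 3993) = 24 + 3*(-2402 - 3993) = 24 + 3*(-6395) = 24 - 19185 = -19161)
(-24502 + 1/q) + p = (-24502 + 1/(-19161)) + 24498 = (-24502 - 1/19161) + 24498 = -469482823/19161 + 24498 = -76645/19161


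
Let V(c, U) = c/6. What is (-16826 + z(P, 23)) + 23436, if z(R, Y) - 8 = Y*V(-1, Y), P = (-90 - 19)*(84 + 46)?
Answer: 39685/6 ≈ 6614.2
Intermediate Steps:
V(c, U) = c/6 (V(c, U) = c*(⅙) = c/6)
P = -14170 (P = -109*130 = -14170)
z(R, Y) = 8 - Y/6 (z(R, Y) = 8 + Y*((⅙)*(-1)) = 8 + Y*(-⅙) = 8 - Y/6)
(-16826 + z(P, 23)) + 23436 = (-16826 + (8 - ⅙*23)) + 23436 = (-16826 + (8 - 23/6)) + 23436 = (-16826 + 25/6) + 23436 = -100931/6 + 23436 = 39685/6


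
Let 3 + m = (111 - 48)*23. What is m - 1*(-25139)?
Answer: 26585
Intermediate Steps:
m = 1446 (m = -3 + (111 - 48)*23 = -3 + 63*23 = -3 + 1449 = 1446)
m - 1*(-25139) = 1446 - 1*(-25139) = 1446 + 25139 = 26585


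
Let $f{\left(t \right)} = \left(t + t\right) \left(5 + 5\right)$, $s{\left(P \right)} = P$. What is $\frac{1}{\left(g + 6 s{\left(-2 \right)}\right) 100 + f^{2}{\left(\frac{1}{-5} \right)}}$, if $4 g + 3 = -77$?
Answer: $- \frac{1}{3184} \approx -0.00031407$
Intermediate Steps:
$g = -20$ ($g = - \frac{3}{4} + \frac{1}{4} \left(-77\right) = - \frac{3}{4} - \frac{77}{4} = -20$)
$f{\left(t \right)} = 20 t$ ($f{\left(t \right)} = 2 t 10 = 20 t$)
$\frac{1}{\left(g + 6 s{\left(-2 \right)}\right) 100 + f^{2}{\left(\frac{1}{-5} \right)}} = \frac{1}{\left(-20 + 6 \left(-2\right)\right) 100 + \left(\frac{20}{-5}\right)^{2}} = \frac{1}{\left(-20 - 12\right) 100 + \left(20 \left(- \frac{1}{5}\right)\right)^{2}} = \frac{1}{\left(-32\right) 100 + \left(-4\right)^{2}} = \frac{1}{-3200 + 16} = \frac{1}{-3184} = - \frac{1}{3184}$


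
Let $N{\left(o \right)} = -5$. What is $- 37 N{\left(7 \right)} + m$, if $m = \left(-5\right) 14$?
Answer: $115$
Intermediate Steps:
$m = -70$
$- 37 N{\left(7 \right)} + m = \left(-37\right) \left(-5\right) - 70 = 185 - 70 = 115$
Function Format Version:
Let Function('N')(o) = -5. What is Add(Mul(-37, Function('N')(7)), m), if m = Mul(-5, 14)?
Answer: 115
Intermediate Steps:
m = -70
Add(Mul(-37, Function('N')(7)), m) = Add(Mul(-37, -5), -70) = Add(185, -70) = 115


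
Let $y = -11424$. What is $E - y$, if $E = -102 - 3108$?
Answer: $8214$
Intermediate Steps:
$E = -3210$ ($E = -102 - 3108 = -3210$)
$E - y = -3210 - -11424 = -3210 + 11424 = 8214$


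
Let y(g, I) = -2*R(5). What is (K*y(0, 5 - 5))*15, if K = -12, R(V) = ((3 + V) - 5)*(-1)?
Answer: -1080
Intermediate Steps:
R(V) = 2 - V (R(V) = (-2 + V)*(-1) = 2 - V)
y(g, I) = 6 (y(g, I) = -2*(2 - 1*5) = -2*(2 - 5) = -2*(-3) = 6)
(K*y(0, 5 - 5))*15 = -12*6*15 = -72*15 = -1080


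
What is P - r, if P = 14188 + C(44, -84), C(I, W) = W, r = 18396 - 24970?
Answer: 20678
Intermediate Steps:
r = -6574
P = 14104 (P = 14188 - 84 = 14104)
P - r = 14104 - 1*(-6574) = 14104 + 6574 = 20678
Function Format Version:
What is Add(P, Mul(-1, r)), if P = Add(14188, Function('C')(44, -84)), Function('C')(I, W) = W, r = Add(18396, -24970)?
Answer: 20678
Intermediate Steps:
r = -6574
P = 14104 (P = Add(14188, -84) = 14104)
Add(P, Mul(-1, r)) = Add(14104, Mul(-1, -6574)) = Add(14104, 6574) = 20678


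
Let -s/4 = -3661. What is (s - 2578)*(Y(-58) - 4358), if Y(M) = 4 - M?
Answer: -51835536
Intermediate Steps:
s = 14644 (s = -4*(-3661) = 14644)
(s - 2578)*(Y(-58) - 4358) = (14644 - 2578)*((4 - 1*(-58)) - 4358) = 12066*((4 + 58) - 4358) = 12066*(62 - 4358) = 12066*(-4296) = -51835536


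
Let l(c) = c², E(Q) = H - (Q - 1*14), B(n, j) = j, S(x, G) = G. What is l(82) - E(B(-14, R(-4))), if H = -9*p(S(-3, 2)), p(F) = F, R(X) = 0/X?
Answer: 6728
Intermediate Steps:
R(X) = 0
H = -18 (H = -9*2 = -18)
E(Q) = -4 - Q (E(Q) = -18 - (Q - 1*14) = -18 - (Q - 14) = -18 - (-14 + Q) = -18 + (14 - Q) = -4 - Q)
l(82) - E(B(-14, R(-4))) = 82² - (-4 - 1*0) = 6724 - (-4 + 0) = 6724 - 1*(-4) = 6724 + 4 = 6728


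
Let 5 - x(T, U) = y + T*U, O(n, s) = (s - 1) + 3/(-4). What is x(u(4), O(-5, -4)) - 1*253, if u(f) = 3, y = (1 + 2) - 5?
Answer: -915/4 ≈ -228.75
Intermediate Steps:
y = -2 (y = 3 - 5 = -2)
O(n, s) = -7/4 + s (O(n, s) = (-1 + s) + 3*(-¼) = (-1 + s) - ¾ = -7/4 + s)
x(T, U) = 7 - T*U (x(T, U) = 5 - (-2 + T*U) = 5 + (2 - T*U) = 7 - T*U)
x(u(4), O(-5, -4)) - 1*253 = (7 - 1*3*(-7/4 - 4)) - 1*253 = (7 - 1*3*(-23/4)) - 253 = (7 + 69/4) - 253 = 97/4 - 253 = -915/4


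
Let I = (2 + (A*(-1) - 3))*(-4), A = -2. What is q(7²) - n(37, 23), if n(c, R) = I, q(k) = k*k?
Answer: 2405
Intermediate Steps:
q(k) = k²
I = -4 (I = (2 + (-2*(-1) - 3))*(-4) = (2 + (2 - 3))*(-4) = (2 - 1)*(-4) = 1*(-4) = -4)
n(c, R) = -4
q(7²) - n(37, 23) = (7²)² - 1*(-4) = 49² + 4 = 2401 + 4 = 2405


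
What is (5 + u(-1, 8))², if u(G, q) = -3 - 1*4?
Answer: 4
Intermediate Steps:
u(G, q) = -7 (u(G, q) = -3 - 4 = -7)
(5 + u(-1, 8))² = (5 - 7)² = (-2)² = 4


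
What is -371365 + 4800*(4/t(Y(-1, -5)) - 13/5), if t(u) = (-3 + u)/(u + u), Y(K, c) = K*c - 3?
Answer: -460645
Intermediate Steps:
Y(K, c) = -3 + K*c
t(u) = (-3 + u)/(2*u) (t(u) = (-3 + u)/((2*u)) = (-3 + u)*(1/(2*u)) = (-3 + u)/(2*u))
-371365 + 4800*(4/t(Y(-1, -5)) - 13/5) = -371365 + 4800*(4/(((-3 + (-3 - 1*(-5)))/(2*(-3 - 1*(-5))))) - 13/5) = -371365 + 4800*(4/(((-3 + (-3 + 5))/(2*(-3 + 5)))) - 13*⅕) = -371365 + 4800*(4/(((½)*(-3 + 2)/2)) - 13/5) = -371365 + 4800*(4/(((½)*(½)*(-1))) - 13/5) = -371365 + 4800*(4/(-¼) - 13/5) = -371365 + 4800*(4*(-4) - 13/5) = -371365 + 4800*(-16 - 13/5) = -371365 + 4800*(-93/5) = -371365 - 89280 = -460645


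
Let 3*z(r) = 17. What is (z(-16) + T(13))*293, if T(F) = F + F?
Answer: 27835/3 ≈ 9278.3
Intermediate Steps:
z(r) = 17/3 (z(r) = (1/3)*17 = 17/3)
T(F) = 2*F
(z(-16) + T(13))*293 = (17/3 + 2*13)*293 = (17/3 + 26)*293 = (95/3)*293 = 27835/3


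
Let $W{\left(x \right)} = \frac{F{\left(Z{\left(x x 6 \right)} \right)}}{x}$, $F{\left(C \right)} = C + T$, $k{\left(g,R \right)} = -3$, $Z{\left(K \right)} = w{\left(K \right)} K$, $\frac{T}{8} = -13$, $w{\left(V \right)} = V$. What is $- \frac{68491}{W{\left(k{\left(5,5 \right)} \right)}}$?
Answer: $\frac{205473}{2812} \approx 73.07$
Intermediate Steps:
$T = -104$ ($T = 8 \left(-13\right) = -104$)
$Z{\left(K \right)} = K^{2}$ ($Z{\left(K \right)} = K K = K^{2}$)
$F{\left(C \right)} = -104 + C$ ($F{\left(C \right)} = C - 104 = -104 + C$)
$W{\left(x \right)} = \frac{-104 + 36 x^{4}}{x}$ ($W{\left(x \right)} = \frac{-104 + \left(x x 6\right)^{2}}{x} = \frac{-104 + \left(x^{2} \cdot 6\right)^{2}}{x} = \frac{-104 + \left(6 x^{2}\right)^{2}}{x} = \frac{-104 + 36 x^{4}}{x}$)
$- \frac{68491}{W{\left(k{\left(5,5 \right)} \right)}} = - \frac{68491}{4 \frac{1}{-3} \left(-26 + 9 \left(-3\right)^{4}\right)} = - \frac{68491}{4 \left(- \frac{1}{3}\right) \left(-26 + 9 \cdot 81\right)} = - \frac{68491}{4 \left(- \frac{1}{3}\right) \left(-26 + 729\right)} = - \frac{68491}{4 \left(- \frac{1}{3}\right) 703} = - \frac{68491}{- \frac{2812}{3}} = \left(-68491\right) \left(- \frac{3}{2812}\right) = \frac{205473}{2812}$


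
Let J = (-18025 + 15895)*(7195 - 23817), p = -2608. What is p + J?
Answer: 35402252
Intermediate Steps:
J = 35404860 (J = -2130*(-16622) = 35404860)
p + J = -2608 + 35404860 = 35402252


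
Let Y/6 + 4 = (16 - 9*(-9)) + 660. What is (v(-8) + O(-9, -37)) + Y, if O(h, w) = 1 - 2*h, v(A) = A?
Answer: 4529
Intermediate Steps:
Y = 4518 (Y = -24 + 6*((16 - 9*(-9)) + 660) = -24 + 6*((16 + 81) + 660) = -24 + 6*(97 + 660) = -24 + 6*757 = -24 + 4542 = 4518)
(v(-8) + O(-9, -37)) + Y = (-8 + (1 - 2*(-9))) + 4518 = (-8 + (1 + 18)) + 4518 = (-8 + 19) + 4518 = 11 + 4518 = 4529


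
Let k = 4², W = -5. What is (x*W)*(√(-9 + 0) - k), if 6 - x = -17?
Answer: 1840 - 345*I ≈ 1840.0 - 345.0*I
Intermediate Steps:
k = 16
x = 23 (x = 6 - 1*(-17) = 6 + 17 = 23)
(x*W)*(√(-9 + 0) - k) = (23*(-5))*(√(-9 + 0) - 1*16) = -115*(√(-9) - 16) = -115*(3*I - 16) = -115*(-16 + 3*I) = 1840 - 345*I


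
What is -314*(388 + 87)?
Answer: -149150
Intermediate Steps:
-314*(388 + 87) = -314*475 = -149150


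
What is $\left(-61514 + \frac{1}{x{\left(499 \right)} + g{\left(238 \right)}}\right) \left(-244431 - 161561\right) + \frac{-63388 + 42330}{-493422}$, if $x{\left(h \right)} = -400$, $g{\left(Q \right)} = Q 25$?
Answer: $\frac{5699302249080297673}{228207675} \approx 2.4974 \cdot 10^{10}$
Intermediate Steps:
$g{\left(Q \right)} = 25 Q$
$\left(-61514 + \frac{1}{x{\left(499 \right)} + g{\left(238 \right)}}\right) \left(-244431 - 161561\right) + \frac{-63388 + 42330}{-493422} = \left(-61514 + \frac{1}{-400 + 25 \cdot 238}\right) \left(-244431 - 161561\right) + \frac{-63388 + 42330}{-493422} = \left(-61514 + \frac{1}{-400 + 5950}\right) \left(-405992\right) - - \frac{10529}{246711} = \left(-61514 + \frac{1}{5550}\right) \left(-405992\right) + \frac{10529}{246711} = \left(- \frac{341402699}{5550}\right) \left(-405992\right) + \frac{10529}{246711} = \frac{69303382286204}{2775} + \frac{10529}{246711} = \frac{5699302249080297673}{228207675}$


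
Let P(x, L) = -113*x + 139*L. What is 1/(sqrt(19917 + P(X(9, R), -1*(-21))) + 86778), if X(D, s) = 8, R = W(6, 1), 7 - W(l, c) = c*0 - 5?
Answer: 43389/3765199676 - sqrt(5483)/3765199676 ≈ 1.1504e-5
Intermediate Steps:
W(l, c) = 12 (W(l, c) = 7 - (c*0 - 5) = 7 - (0 - 5) = 7 - 1*(-5) = 7 + 5 = 12)
R = 12
1/(sqrt(19917 + P(X(9, R), -1*(-21))) + 86778) = 1/(sqrt(19917 + (-113*8 + 139*(-1*(-21)))) + 86778) = 1/(sqrt(19917 + (-904 + 139*21)) + 86778) = 1/(sqrt(19917 + (-904 + 2919)) + 86778) = 1/(sqrt(19917 + 2015) + 86778) = 1/(sqrt(21932) + 86778) = 1/(2*sqrt(5483) + 86778) = 1/(86778 + 2*sqrt(5483))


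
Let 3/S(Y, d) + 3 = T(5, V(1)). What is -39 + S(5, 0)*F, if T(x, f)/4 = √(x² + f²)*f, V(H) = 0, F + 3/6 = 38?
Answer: -153/2 ≈ -76.500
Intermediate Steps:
F = 75/2 (F = -½ + 38 = 75/2 ≈ 37.500)
T(x, f) = 4*f*√(f² + x²) (T(x, f) = 4*(√(x² + f²)*f) = 4*(√(f² + x²)*f) = 4*(f*√(f² + x²)) = 4*f*√(f² + x²))
S(Y, d) = -1 (S(Y, d) = 3/(-3 + 4*0*√(0² + 5²)) = 3/(-3 + 4*0*√(0 + 25)) = 3/(-3 + 4*0*√25) = 3/(-3 + 4*0*5) = 3/(-3 + 0) = 3/(-3) = 3*(-⅓) = -1)
-39 + S(5, 0)*F = -39 - 1*75/2 = -39 - 75/2 = -153/2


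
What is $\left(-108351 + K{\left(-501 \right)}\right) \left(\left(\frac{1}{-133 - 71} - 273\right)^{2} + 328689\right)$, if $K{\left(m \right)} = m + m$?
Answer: $- \frac{611663514912523}{13872} \approx -4.4093 \cdot 10^{10}$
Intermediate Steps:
$K{\left(m \right)} = 2 m$
$\left(-108351 + K{\left(-501 \right)}\right) \left(\left(\frac{1}{-133 - 71} - 273\right)^{2} + 328689\right) = \left(-108351 + 2 \left(-501\right)\right) \left(\left(\frac{1}{-133 - 71} - 273\right)^{2} + 328689\right) = \left(-108351 - 1002\right) \left(\left(\frac{1}{-204} - 273\right)^{2} + 328689\right) = - 109353 \left(\left(- \frac{1}{204} - 273\right)^{2} + 328689\right) = - 109353 \left(\left(- \frac{55693}{204}\right)^{2} + 328689\right) = - 109353 \left(\frac{3101710249}{41616} + 328689\right) = \left(-109353\right) \frac{16780431673}{41616} = - \frac{611663514912523}{13872}$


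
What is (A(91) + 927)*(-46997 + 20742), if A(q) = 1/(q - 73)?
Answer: -438117185/18 ≈ -2.4340e+7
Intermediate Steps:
A(q) = 1/(-73 + q)
(A(91) + 927)*(-46997 + 20742) = (1/(-73 + 91) + 927)*(-46997 + 20742) = (1/18 + 927)*(-26255) = (16687/18)*(-26255) = -438117185/18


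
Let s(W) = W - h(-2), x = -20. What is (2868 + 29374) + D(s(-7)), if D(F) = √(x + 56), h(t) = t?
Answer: 32248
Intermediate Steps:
s(W) = 2 + W (s(W) = W - 1*(-2) = W + 2 = 2 + W)
D(F) = 6 (D(F) = √(-20 + 56) = √36 = 6)
(2868 + 29374) + D(s(-7)) = (2868 + 29374) + 6 = 32242 + 6 = 32248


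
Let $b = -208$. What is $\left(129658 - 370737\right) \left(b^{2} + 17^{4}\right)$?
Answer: $-30565201015$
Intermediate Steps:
$\left(129658 - 370737\right) \left(b^{2} + 17^{4}\right) = \left(129658 - 370737\right) \left(\left(-208\right)^{2} + 17^{4}\right) = - 241079 \left(43264 + 83521\right) = \left(-241079\right) 126785 = -30565201015$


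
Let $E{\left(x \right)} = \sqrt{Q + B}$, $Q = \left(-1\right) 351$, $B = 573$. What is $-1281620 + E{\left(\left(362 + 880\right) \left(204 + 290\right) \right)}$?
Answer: $-1281620 + \sqrt{222} \approx -1.2816 \cdot 10^{6}$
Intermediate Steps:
$Q = -351$
$E{\left(x \right)} = \sqrt{222}$ ($E{\left(x \right)} = \sqrt{-351 + 573} = \sqrt{222}$)
$-1281620 + E{\left(\left(362 + 880\right) \left(204 + 290\right) \right)} = -1281620 + \sqrt{222}$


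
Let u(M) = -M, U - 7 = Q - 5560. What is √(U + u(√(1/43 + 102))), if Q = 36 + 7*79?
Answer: √(-9178436 - 43*√188641)/43 ≈ 70.527*I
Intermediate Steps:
Q = 589 (Q = 36 + 553 = 589)
U = -4964 (U = 7 + (589 - 5560) = 7 - 4971 = -4964)
√(U + u(√(1/43 + 102))) = √(-4964 - √(1/43 + 102)) = √(-4964 - √(4387/43)) = √(-4964 - √188641/43)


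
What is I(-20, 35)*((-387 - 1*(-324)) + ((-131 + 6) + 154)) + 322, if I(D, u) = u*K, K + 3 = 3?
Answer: 322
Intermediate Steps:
K = 0 (K = -3 + 3 = 0)
I(D, u) = 0 (I(D, u) = u*0 = 0)
I(-20, 35)*((-387 - 1*(-324)) + ((-131 + 6) + 154)) + 322 = 0*((-387 - 1*(-324)) + ((-131 + 6) + 154)) + 322 = 0*((-387 + 324) + (-125 + 154)) + 322 = 0*(-63 + 29) + 322 = 0*(-34) + 322 = 0 + 322 = 322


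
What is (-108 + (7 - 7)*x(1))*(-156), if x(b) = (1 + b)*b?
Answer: 16848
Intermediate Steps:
x(b) = b*(1 + b)
(-108 + (7 - 7)*x(1))*(-156) = (-108 + (7 - 7)*(1*(1 + 1)))*(-156) = (-108 + 0*(1*2))*(-156) = (-108 + 0*2)*(-156) = (-108 + 0)*(-156) = -108*(-156) = 16848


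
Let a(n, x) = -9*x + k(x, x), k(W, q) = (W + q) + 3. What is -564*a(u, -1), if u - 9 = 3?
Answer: -5640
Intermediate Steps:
u = 12 (u = 9 + 3 = 12)
k(W, q) = 3 + W + q
a(n, x) = 3 - 7*x (a(n, x) = -9*x + (3 + x + x) = -9*x + (3 + 2*x) = 3 - 7*x)
-564*a(u, -1) = -564*(3 - 7*(-1)) = -564*(3 + 7) = -564*10 = -5640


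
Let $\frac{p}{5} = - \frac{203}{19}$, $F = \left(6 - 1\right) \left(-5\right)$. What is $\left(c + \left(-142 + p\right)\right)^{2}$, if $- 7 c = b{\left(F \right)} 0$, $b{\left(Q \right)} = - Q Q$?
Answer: $\frac{13786369}{361} \approx 38189.0$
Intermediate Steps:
$F = -25$ ($F = 5 \left(-5\right) = -25$)
$p = - \frac{1015}{19}$ ($p = 5 \left(- \frac{203}{19}\right) = - \frac{1015}{19} \approx -53.421$)
$b{\left(Q \right)} = - Q^{2}$
$c = 0$ ($c = - \frac{- \left(-25\right)^{2} \cdot 0}{7} = - \frac{\left(-1\right) 625 \cdot 0}{7} = - \frac{\left(-625\right) 0}{7} = \left(- \frac{1}{7}\right) 0 = 0$)
$\left(c + \left(-142 + p\right)\right)^{2} = \left(0 - \frac{3713}{19}\right)^{2} = \left(- \frac{3713}{19}\right)^{2} = \frac{13786369}{361}$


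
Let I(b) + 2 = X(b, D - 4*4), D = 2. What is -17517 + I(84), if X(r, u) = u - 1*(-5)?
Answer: -17528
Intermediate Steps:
X(r, u) = 5 + u (X(r, u) = u + 5 = 5 + u)
I(b) = -11 (I(b) = -2 + (5 + (2 - 4*4)) = -2 + (5 + (2 - 16)) = -2 + (5 - 14) = -2 - 9 = -11)
-17517 + I(84) = -17517 - 11 = -17528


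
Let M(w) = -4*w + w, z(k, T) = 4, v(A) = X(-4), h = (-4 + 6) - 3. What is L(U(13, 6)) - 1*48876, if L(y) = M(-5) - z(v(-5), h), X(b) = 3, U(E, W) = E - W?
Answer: -48865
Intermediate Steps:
h = -1 (h = 2 - 3 = -1)
v(A) = 3
M(w) = -3*w
L(y) = 11 (L(y) = -3*(-5) - 1*4 = 15 - 4 = 11)
L(U(13, 6)) - 1*48876 = 11 - 1*48876 = 11 - 48876 = -48865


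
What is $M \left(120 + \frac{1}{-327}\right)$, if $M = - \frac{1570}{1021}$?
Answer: $- \frac{61605230}{333867} \approx -184.52$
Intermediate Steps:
$M = - \frac{1570}{1021}$ ($M = \left(-1570\right) \frac{1}{1021} = - \frac{1570}{1021} \approx -1.5377$)
$M \left(120 + \frac{1}{-327}\right) = - \frac{1570 \left(120 + \frac{1}{-327}\right)}{1021} = - \frac{1570 \left(120 - \frac{1}{327}\right)}{1021} = \left(- \frac{1570}{1021}\right) \frac{39239}{327} = - \frac{61605230}{333867}$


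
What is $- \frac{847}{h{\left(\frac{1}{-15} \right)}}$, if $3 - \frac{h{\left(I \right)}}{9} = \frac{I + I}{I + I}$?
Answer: $- \frac{847}{18} \approx -47.056$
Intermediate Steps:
$h{\left(I \right)} = 18$ ($h{\left(I \right)} = 27 - 9 \frac{I + I}{I + I} = 27 - 9 \frac{2 I}{2 I} = 27 - 9 \cdot 2 I \frac{1}{2 I} = 27 - 9 = 18$)
$- \frac{847}{h{\left(\frac{1}{-15} \right)}} = - \frac{847}{18}$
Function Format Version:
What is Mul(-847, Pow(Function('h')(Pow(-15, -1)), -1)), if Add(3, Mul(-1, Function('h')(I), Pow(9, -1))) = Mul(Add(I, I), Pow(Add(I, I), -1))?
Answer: Rational(-847, 18) ≈ -47.056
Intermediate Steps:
Function('h')(I) = 18 (Function('h')(I) = Add(27, Mul(-9, Mul(Add(I, I), Pow(Add(I, I), -1)))) = Add(27, Mul(-9, Mul(Mul(2, I), Pow(Mul(2, I), -1)))) = Add(27, Mul(-9, Mul(Mul(2, I), Mul(Rational(1, 2), Pow(I, -1))))) = Add(27, Mul(-9, 1)) = Add(27, -9) = 18)
Mul(-847, Pow(Function('h')(Pow(-15, -1)), -1)) = Mul(-847, Pow(18, -1)) = Mul(-847, Rational(1, 18)) = Rational(-847, 18)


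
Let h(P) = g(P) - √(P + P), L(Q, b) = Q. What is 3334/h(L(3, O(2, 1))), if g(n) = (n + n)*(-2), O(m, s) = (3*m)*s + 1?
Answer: -6668/23 + 1667*√6/69 ≈ -230.73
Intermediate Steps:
O(m, s) = 1 + 3*m*s (O(m, s) = 3*m*s + 1 = 1 + 3*m*s)
g(n) = -4*n (g(n) = (2*n)*(-2) = -4*n)
h(P) = -4*P - √2*√P (h(P) = -4*P - √(P + P) = -4*P - √(2*P) = -4*P - √2*√P)
3334/h(L(3, O(2, 1))) = 3334/(-4*3 - √2*√3) = 3334/(-12 - √6)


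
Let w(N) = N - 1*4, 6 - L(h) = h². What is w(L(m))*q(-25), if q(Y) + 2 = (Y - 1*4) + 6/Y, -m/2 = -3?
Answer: 26554/25 ≈ 1062.2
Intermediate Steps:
m = 6 (m = -2*(-3) = 6)
q(Y) = -6 + Y + 6/Y (q(Y) = -2 + ((Y - 1*4) + 6/Y) = -2 + ((Y - 4) + 6/Y) = -2 + ((-4 + Y) + 6/Y) = -2 + (-4 + Y + 6/Y) = -6 + Y + 6/Y)
L(h) = 6 - h²
w(N) = -4 + N (w(N) = N - 4 = -4 + N)
w(L(m))*q(-25) = (-4 + (6 - 1*6²))*(-6 - 25 + 6/(-25)) = (-4 + (6 - 1*36))*(-6 - 25 + 6*(-1/25)) = (-4 + (6 - 36))*(-6 - 25 - 6/25) = (-4 - 30)*(-781/25) = -34*(-781/25) = 26554/25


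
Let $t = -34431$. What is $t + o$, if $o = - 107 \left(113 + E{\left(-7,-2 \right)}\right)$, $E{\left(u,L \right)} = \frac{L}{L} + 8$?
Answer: $-47485$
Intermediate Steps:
$E{\left(u,L \right)} = 9$ ($E{\left(u,L \right)} = 1 + 8 = 9$)
$o = -13054$ ($o = - 107 \left(113 + 9\right) = \left(-107\right) 122 = -13054$)
$t + o = -34431 - 13054 = -47485$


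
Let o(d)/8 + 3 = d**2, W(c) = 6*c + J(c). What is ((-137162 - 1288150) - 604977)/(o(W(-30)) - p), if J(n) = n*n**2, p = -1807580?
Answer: -2030289/5911826756 ≈ -0.00034343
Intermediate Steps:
J(n) = n**3
W(c) = c**3 + 6*c (W(c) = 6*c + c**3 = c**3 + 6*c)
o(d) = -24 + 8*d**2
((-137162 - 1288150) - 604977)/(o(W(-30)) - p) = ((-137162 - 1288150) - 604977)/((-24 + 8*(-30*(6 + (-30)**2))**2) - 1*(-1807580)) = (-1425312 - 604977)/((-24 + 8*(-30*(6 + 900))**2) + 1807580) = -2030289/((-24 + 8*(-30*906)**2) + 1807580) = -2030289/((-24 + 8*(-27180)**2) + 1807580) = -2030289/((-24 + 8*738752400) + 1807580) = -2030289/((-24 + 5910019200) + 1807580) = -2030289/(5910019176 + 1807580) = -2030289/5911826756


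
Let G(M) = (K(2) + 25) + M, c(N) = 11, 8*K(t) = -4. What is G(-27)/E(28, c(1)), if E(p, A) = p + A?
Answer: -5/78 ≈ -0.064103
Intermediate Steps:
K(t) = -½ (K(t) = (⅛)*(-4) = -½)
E(p, A) = A + p
G(M) = 49/2 + M (G(M) = (-½ + 25) + M = 49/2 + M)
G(-27)/E(28, c(1)) = (49/2 - 27)/(11 + 28) = -5/2/39 = -5/2*1/39 = -5/78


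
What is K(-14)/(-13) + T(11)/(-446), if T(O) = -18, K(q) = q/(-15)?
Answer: -1367/43485 ≈ -0.031436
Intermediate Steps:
K(q) = -q/15 (K(q) = q*(-1/15) = -q/15)
K(-14)/(-13) + T(11)/(-446) = -1/15*(-14)/(-13) - 18/(-446) = (14/15)*(-1/13) - 18*(-1/446) = -14/195 + 9/223 = -1367/43485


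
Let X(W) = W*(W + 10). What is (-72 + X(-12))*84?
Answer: -4032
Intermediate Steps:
X(W) = W*(10 + W)
(-72 + X(-12))*84 = (-72 - 12*(10 - 12))*84 = (-72 - 12*(-2))*84 = (-72 + 24)*84 = -48*84 = -4032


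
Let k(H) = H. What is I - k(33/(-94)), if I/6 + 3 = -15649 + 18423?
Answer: 1562877/94 ≈ 16626.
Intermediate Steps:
I = 16626 (I = -18 + 6*(-15649 + 18423) = -18 + 6*2774 = -18 + 16644 = 16626)
I - k(33/(-94)) = 16626 - 33/(-94) = 16626 - 33*(-1)/94 = 16626 - 1*(-33/94) = 16626 + 33/94 = 1562877/94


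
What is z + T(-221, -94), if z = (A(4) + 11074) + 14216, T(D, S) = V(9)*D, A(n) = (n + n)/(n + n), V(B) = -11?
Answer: 27722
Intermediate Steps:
A(n) = 1 (A(n) = (2*n)/((2*n)) = (2*n)*(1/(2*n)) = 1)
T(D, S) = -11*D
z = 25291 (z = (1 + 11074) + 14216 = 11075 + 14216 = 25291)
z + T(-221, -94) = 25291 - 11*(-221) = 25291 + 2431 = 27722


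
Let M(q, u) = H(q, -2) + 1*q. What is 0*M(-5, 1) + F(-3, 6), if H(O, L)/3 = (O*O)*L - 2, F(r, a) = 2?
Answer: 2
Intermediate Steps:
H(O, L) = -6 + 3*L*O**2 (H(O, L) = 3*((O*O)*L - 2) = 3*(O**2*L - 2) = 3*(L*O**2 - 2) = 3*(-2 + L*O**2) = -6 + 3*L*O**2)
M(q, u) = -6 + q - 6*q**2 (M(q, u) = (-6 + 3*(-2)*q**2) + 1*q = (-6 - 6*q**2) + q = -6 + q - 6*q**2)
0*M(-5, 1) + F(-3, 6) = 0*(-6 - 5 - 6*(-5)**2) + 2 = 0*(-6 - 5 - 6*25) + 2 = 0*(-6 - 5 - 150) + 2 = 0*(-161) + 2 = 0 + 2 = 2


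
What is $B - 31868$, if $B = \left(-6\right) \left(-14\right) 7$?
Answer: $-31280$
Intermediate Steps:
$B = 588$ ($B = 84 \cdot 7 = 588$)
$B - 31868 = 588 - 31868 = -31280$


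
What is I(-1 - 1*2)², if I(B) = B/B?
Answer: 1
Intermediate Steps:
I(B) = 1
I(-1 - 1*2)² = 1² = 1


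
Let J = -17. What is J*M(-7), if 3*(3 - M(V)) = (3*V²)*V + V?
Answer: -17765/3 ≈ -5921.7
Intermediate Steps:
M(V) = 3 - V³ - V/3 (M(V) = 3 - ((3*V²)*V + V)/3 = 3 - (3*V³ + V)/3 = 3 - (V + 3*V³)/3 = 3 + (-V³ - V/3) = 3 - V³ - V/3)
J*M(-7) = -17*(3 - 1*(-7)³ - ⅓*(-7)) = -17*(3 - 1*(-343) + 7/3) = -17*(3 + 343 + 7/3) = -17*1045/3 = -17765/3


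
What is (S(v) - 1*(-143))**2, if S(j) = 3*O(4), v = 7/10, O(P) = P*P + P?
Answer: 41209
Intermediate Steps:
O(P) = P + P**2 (O(P) = P**2 + P = P + P**2)
v = 7/10 (v = 7*(1/10) = 7/10 ≈ 0.70000)
S(j) = 60 (S(j) = 3*(4*(1 + 4)) = 3*(4*5) = 3*20 = 60)
(S(v) - 1*(-143))**2 = (60 - 1*(-143))**2 = (60 + 143)**2 = 203**2 = 41209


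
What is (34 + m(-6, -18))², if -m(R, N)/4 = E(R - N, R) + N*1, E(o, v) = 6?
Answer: 6724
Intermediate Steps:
m(R, N) = -24 - 4*N (m(R, N) = -4*(6 + N*1) = -4*(6 + N) = -24 - 4*N)
(34 + m(-6, -18))² = (34 + (-24 - 4*(-18)))² = (34 + (-24 + 72))² = (34 + 48)² = 82² = 6724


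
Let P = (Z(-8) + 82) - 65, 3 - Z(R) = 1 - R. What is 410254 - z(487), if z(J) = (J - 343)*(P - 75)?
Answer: 419470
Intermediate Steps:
Z(R) = 2 + R (Z(R) = 3 - (1 - R) = 3 + (-1 + R) = 2 + R)
P = 11 (P = ((2 - 8) + 82) - 65 = (-6 + 82) - 65 = 76 - 65 = 11)
z(J) = 21952 - 64*J (z(J) = (J - 343)*(11 - 75) = (-343 + J)*(-64) = 21952 - 64*J)
410254 - z(487) = 410254 - (21952 - 64*487) = 410254 - (21952 - 31168) = 410254 - 1*(-9216) = 410254 + 9216 = 419470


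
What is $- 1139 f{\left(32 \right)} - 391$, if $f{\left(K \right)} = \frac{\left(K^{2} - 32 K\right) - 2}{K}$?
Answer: $- \frac{5117}{16} \approx -319.81$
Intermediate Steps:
$f{\left(K \right)} = \frac{-2 + K^{2} - 32 K}{K}$
$- 1139 f{\left(32 \right)} - 391 = - 1139 \left(-32 + 32 - \frac{2}{32}\right) - 391 = - 1139 \left(-32 + 32 - \frac{1}{16}\right) - 391 = \left(-1139\right) \left(- \frac{1}{16}\right) - 391 = \frac{1139}{16} - 391 = - \frac{5117}{16}$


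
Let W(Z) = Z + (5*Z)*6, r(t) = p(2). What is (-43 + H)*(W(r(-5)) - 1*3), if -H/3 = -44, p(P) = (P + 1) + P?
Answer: 13528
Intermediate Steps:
p(P) = 1 + 2*P (p(P) = (1 + P) + P = 1 + 2*P)
r(t) = 5 (r(t) = 1 + 2*2 = 1 + 4 = 5)
H = 132 (H = -3*(-44) = 132)
W(Z) = 31*Z (W(Z) = Z + 30*Z = 31*Z)
(-43 + H)*(W(r(-5)) - 1*3) = (-43 + 132)*(31*5 - 1*3) = 89*(155 - 3) = 89*152 = 13528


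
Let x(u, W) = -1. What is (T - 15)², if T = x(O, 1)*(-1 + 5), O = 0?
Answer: 361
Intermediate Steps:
T = -4 (T = -(-1 + 5) = -1*4 = -4)
(T - 15)² = (-4 - 15)² = (-19)² = 361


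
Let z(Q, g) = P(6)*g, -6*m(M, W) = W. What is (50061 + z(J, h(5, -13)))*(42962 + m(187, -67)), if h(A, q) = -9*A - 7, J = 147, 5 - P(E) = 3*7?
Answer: 13122200227/6 ≈ 2.1870e+9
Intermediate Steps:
m(M, W) = -W/6
P(E) = -16 (P(E) = 5 - 3*7 = 5 - 1*21 = 5 - 21 = -16)
h(A, q) = -7 - 9*A
z(Q, g) = -16*g
(50061 + z(J, h(5, -13)))*(42962 + m(187, -67)) = (50061 - 16*(-7 - 9*5))*(42962 - ⅙*(-67)) = (50061 - 16*(-7 - 45))*(42962 + 67/6) = (50061 - 16*(-52))*(257839/6) = (50061 + 832)*(257839/6) = 50893*(257839/6) = 13122200227/6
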